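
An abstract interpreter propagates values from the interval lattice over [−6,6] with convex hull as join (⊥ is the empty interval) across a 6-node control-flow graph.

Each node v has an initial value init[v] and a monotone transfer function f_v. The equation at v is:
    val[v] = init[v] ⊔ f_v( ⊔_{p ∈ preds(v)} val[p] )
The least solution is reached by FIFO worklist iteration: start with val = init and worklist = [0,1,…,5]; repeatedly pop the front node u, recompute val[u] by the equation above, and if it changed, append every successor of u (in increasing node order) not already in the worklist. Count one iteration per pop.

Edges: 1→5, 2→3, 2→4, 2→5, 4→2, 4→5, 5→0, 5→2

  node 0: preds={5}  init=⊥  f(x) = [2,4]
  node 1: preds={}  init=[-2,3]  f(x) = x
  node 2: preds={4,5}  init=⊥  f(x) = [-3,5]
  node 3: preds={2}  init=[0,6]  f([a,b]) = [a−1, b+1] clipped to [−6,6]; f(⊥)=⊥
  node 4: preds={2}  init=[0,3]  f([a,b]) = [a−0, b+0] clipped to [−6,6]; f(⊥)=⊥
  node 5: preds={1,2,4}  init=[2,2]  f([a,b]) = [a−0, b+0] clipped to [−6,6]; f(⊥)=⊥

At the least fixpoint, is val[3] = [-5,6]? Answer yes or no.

no

Trace (8 dequeues):
  [1] u=0 | in [2,2] | out [2,4] | prev ⊥ | push {}
  [2] u=1 | in ⊥ | out [-2,3] | ==
  [3] u=2 | in [0,3] | out [-3,5] | prev ⊥ | push {}
  [4] u=3 | in [-3,5] | out [-4,6] | prev [0,6] | push {}
  [5] u=4 | in [-3,5] | out [-3,5] | prev [0,3] | push {2}
  [6] u=5 | in [-3,5] | out [-3,5] | prev [2,2] | push {0}
  [7] u=2 | in [-3,5] | out [-3,5] | ==
  [8] u=0 | in [-3,5] | out [2,4] | ==

Converged values:
  [0] [2,4]
  [1] [-2,3]
  [2] [-3,5]
  [3] [-4,6]
  [4] [-3,5]
  [5] [-3,5]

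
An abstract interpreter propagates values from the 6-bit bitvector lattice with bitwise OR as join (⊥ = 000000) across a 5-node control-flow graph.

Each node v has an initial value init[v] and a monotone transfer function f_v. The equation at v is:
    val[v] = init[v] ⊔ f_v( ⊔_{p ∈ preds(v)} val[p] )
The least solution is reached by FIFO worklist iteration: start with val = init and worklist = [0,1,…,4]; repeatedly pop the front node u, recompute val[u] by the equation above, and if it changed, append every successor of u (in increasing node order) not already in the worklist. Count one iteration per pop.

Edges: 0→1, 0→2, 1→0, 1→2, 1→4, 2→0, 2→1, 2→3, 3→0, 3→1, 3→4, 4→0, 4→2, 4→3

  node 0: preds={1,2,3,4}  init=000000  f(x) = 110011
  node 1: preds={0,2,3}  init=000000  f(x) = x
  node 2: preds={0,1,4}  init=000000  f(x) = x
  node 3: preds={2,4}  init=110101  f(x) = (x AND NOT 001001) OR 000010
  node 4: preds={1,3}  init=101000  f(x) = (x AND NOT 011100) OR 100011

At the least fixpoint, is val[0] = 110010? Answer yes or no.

no

Iteration log — 11 steps:
  step 1. node 0  ⊔preds=111101  new=110011  old=000000  +wl: 
  step 2. node 1  ⊔preds=110111  new=110111  old=000000  +wl: 0
  step 3. node 2  ⊔preds=111111  new=111111  old=000000  +wl: 1
  step 4. node 3  ⊔preds=111111  new=110111  old=110101  +wl: 
  step 5. node 4  ⊔preds=110111  new=101011  old=101000  +wl: 2,3
  step 6. node 0  ⊔preds=111111  new=110011  stable
  step 7. node 1  ⊔preds=111111  new=111111  old=110111  +wl: 0,4
  step 8. node 2  ⊔preds=111111  new=111111  stable
  step 9. node 3  ⊔preds=111111  new=110111  stable
  step 10. node 0  ⊔preds=111111  new=110011  stable
  step 11. node 4  ⊔preds=111111  new=101011  stable

Least fixpoint reached:
  node 0: 110011
  node 1: 111111
  node 2: 111111
  node 3: 110111
  node 4: 101011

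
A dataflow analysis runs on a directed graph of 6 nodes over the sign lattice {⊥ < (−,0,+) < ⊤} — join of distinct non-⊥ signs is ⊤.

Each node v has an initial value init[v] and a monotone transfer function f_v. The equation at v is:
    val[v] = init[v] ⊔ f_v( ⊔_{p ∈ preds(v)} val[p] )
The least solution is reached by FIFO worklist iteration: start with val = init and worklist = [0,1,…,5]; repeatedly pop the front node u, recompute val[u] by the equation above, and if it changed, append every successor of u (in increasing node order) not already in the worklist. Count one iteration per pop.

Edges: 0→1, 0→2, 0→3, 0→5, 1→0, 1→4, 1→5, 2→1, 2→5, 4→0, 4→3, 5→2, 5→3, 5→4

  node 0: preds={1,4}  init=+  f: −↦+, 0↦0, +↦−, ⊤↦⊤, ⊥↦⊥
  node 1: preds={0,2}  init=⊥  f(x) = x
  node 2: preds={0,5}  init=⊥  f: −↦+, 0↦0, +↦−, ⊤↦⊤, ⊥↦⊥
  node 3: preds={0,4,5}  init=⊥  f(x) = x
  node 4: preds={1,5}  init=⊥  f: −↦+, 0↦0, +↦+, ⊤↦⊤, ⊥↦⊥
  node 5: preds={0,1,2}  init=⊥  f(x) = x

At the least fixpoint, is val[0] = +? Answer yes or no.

no

Worklist (15 pops):
  #1 pop 0: in=⊥ → + (no change)
  #2 pop 1: in=+ → + (was ⊥); enqueue [0]
  #3 pop 2: in=+ → − (was ⊥); enqueue [1]
  #4 pop 3: in=+ → + (was ⊥); enqueue []
  #5 pop 4: in=+ → + (was ⊥); enqueue [3]
  #6 pop 5: in=⊤ → ⊤ (was ⊥); enqueue [2,4]
  #7 pop 0: in=+ → ⊤ (was +); enqueue [5]
  #8 pop 1: in=⊤ → ⊤ (was +); enqueue [0]
  #9 pop 3: in=⊤ → ⊤ (was +); enqueue []
  #10 pop 2: in=⊤ → ⊤ (was −); enqueue [1]
  #11 pop 4: in=⊤ → ⊤ (was +); enqueue [3]
  #12 pop 5: in=⊤ → ⊤ (no change)
  #13 pop 0: in=⊤ → ⊤ (no change)
  #14 pop 1: in=⊤ → ⊤ (no change)
  #15 pop 3: in=⊤ → ⊤ (no change)

Fixpoint:
  val[0] = ⊤
  val[1] = ⊤
  val[2] = ⊤
  val[3] = ⊤
  val[4] = ⊤
  val[5] = ⊤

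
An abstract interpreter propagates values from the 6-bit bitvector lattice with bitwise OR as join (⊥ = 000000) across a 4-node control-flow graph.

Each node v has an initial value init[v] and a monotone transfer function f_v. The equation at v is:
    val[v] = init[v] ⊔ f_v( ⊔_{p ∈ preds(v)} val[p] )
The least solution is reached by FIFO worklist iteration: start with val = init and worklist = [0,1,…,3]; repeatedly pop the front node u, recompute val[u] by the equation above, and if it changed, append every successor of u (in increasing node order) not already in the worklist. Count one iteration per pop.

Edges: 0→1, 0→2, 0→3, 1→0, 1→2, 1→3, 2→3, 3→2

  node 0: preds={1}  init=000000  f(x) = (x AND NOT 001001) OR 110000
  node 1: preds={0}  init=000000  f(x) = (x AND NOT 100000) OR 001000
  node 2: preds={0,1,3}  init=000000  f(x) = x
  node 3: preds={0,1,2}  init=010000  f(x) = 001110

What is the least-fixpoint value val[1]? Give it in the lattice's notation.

011000

Worklist (7 pops):
  #1 pop 0: in=000000 → 110000 (was 000000); enqueue []
  #2 pop 1: in=110000 → 011000 (was 000000); enqueue [0]
  #3 pop 2: in=111000 → 111000 (was 000000); enqueue []
  #4 pop 3: in=111000 → 011110 (was 010000); enqueue [2]
  #5 pop 0: in=011000 → 110000 (no change)
  #6 pop 2: in=111110 → 111110 (was 111000); enqueue [3]
  #7 pop 3: in=111110 → 011110 (no change)

Fixpoint:
  val[0] = 110000
  val[1] = 011000
  val[2] = 111110
  val[3] = 011110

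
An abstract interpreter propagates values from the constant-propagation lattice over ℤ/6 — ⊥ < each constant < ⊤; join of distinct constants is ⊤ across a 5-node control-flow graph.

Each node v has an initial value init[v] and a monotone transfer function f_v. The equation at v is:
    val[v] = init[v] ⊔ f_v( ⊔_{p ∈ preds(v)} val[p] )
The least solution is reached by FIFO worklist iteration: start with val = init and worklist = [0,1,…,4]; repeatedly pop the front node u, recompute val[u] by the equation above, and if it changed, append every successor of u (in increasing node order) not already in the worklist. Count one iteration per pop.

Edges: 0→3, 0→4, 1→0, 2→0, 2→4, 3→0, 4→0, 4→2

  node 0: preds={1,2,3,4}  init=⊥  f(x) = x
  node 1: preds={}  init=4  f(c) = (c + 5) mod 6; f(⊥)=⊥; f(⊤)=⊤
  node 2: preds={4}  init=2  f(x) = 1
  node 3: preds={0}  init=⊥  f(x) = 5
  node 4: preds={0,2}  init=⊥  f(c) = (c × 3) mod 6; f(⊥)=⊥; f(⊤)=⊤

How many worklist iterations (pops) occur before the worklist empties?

Trace (7 dequeues):
  [1] u=0 | in ⊤ | out ⊤ | prev ⊥ | push {}
  [2] u=1 | in ⊥ | out 4 | ==
  [3] u=2 | in ⊥ | out ⊤ | prev 2 | push {0}
  [4] u=3 | in ⊤ | out 5 | prev ⊥ | push {}
  [5] u=4 | in ⊤ | out ⊤ | prev ⊥ | push {2}
  [6] u=0 | in ⊤ | out ⊤ | ==
  [7] u=2 | in ⊤ | out ⊤ | ==

Converged values:
  [0] ⊤
  [1] 4
  [2] ⊤
  [3] 5
  [4] ⊤

7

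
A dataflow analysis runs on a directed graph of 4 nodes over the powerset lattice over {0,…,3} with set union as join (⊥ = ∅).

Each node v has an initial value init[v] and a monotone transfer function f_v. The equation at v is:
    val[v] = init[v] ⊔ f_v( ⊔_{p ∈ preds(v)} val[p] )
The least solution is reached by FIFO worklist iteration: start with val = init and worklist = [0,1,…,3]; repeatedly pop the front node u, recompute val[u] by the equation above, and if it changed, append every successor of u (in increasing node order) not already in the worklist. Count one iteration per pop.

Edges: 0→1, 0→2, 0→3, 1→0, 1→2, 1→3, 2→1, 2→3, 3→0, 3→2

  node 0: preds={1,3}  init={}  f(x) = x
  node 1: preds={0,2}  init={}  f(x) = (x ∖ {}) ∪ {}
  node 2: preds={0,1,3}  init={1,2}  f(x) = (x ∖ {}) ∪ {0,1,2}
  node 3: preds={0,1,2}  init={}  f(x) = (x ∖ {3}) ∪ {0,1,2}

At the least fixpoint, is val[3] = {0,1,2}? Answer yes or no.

Worklist (9 pops):
  #1 pop 0: in={} → {} (no change)
  #2 pop 1: in={1,2} → {1,2} (was {}); enqueue [0]
  #3 pop 2: in={1,2} → {0,1,2} (was {1,2}); enqueue [1]
  #4 pop 3: in={0,1,2} → {0,1,2} (was {}); enqueue [2]
  #5 pop 0: in={0,1,2} → {0,1,2} (was {}); enqueue [3]
  #6 pop 1: in={0,1,2} → {0,1,2} (was {1,2}); enqueue [0]
  #7 pop 2: in={0,1,2} → {0,1,2} (no change)
  #8 pop 3: in={0,1,2} → {0,1,2} (no change)
  #9 pop 0: in={0,1,2} → {0,1,2} (no change)

Fixpoint:
  val[0] = {0,1,2}
  val[1] = {0,1,2}
  val[2] = {0,1,2}
  val[3] = {0,1,2}

yes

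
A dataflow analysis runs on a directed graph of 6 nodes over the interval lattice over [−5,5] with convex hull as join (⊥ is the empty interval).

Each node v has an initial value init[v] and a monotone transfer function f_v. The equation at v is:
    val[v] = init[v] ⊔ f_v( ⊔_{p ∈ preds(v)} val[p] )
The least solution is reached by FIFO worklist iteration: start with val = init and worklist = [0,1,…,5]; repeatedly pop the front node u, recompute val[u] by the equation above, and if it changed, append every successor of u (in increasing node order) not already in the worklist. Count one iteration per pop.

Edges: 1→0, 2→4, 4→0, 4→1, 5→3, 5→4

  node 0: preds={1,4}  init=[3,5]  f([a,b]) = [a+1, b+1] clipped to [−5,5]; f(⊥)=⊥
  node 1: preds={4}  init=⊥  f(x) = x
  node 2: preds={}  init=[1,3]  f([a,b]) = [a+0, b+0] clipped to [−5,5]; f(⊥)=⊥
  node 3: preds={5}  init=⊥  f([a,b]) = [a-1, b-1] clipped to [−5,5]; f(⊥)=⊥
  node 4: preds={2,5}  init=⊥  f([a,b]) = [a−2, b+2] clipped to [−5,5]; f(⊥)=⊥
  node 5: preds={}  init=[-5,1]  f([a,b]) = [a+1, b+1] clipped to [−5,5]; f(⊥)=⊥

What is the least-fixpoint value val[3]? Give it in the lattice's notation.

Worklist (9 pops):
  #1 pop 0: in=⊥ → [3,5] (no change)
  #2 pop 1: in=⊥ → ⊥ (no change)
  #3 pop 2: in=⊥ → [1,3] (no change)
  #4 pop 3: in=[-5,1] → [-5,0] (was ⊥); enqueue []
  #5 pop 4: in=[-5,3] → [-5,5] (was ⊥); enqueue [0,1]
  #6 pop 5: in=⊥ → [-5,1] (no change)
  #7 pop 0: in=[-5,5] → [-4,5] (was [3,5]); enqueue []
  #8 pop 1: in=[-5,5] → [-5,5] (was ⊥); enqueue [0]
  #9 pop 0: in=[-5,5] → [-4,5] (no change)

Fixpoint:
  val[0] = [-4,5]
  val[1] = [-5,5]
  val[2] = [1,3]
  val[3] = [-5,0]
  val[4] = [-5,5]
  val[5] = [-5,1]

[-5,0]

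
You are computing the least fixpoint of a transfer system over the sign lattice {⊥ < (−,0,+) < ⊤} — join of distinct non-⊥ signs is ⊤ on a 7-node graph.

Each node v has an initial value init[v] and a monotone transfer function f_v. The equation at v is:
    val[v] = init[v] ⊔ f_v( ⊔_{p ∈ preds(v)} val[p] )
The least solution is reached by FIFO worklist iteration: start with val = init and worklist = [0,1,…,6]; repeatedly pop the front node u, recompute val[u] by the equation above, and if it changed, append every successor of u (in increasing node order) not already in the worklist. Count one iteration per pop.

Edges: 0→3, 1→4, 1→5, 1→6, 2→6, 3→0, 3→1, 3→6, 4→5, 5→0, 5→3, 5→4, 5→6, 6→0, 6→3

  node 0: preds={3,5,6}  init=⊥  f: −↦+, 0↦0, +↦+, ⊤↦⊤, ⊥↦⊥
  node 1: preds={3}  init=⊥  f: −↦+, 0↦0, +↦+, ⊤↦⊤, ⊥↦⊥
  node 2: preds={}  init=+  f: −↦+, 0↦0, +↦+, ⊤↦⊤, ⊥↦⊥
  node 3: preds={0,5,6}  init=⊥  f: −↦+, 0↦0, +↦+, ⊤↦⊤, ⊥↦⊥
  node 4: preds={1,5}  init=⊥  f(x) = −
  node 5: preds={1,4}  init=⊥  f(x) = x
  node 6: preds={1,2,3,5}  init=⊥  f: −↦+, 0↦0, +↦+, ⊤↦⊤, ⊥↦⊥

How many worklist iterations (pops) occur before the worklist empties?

Trace (19 dequeues):
  [1] u=0 | in ⊥ | out ⊥ | ==
  [2] u=1 | in ⊥ | out ⊥ | ==
  [3] u=2 | in ⊥ | out + | ==
  [4] u=3 | in ⊥ | out ⊥ | ==
  [5] u=4 | in ⊥ | out − | prev ⊥ | push {}
  [6] u=5 | in − | out − | prev ⊥ | push {0,3,4}
  [7] u=6 | in ⊤ | out ⊤ | prev ⊥ | push {}
  [8] u=0 | in ⊤ | out ⊤ | prev ⊥ | push {}
  [9] u=3 | in ⊤ | out ⊤ | prev ⊥ | push {0,1,6}
  [10] u=4 | in − | out − | ==
  [11] u=0 | in ⊤ | out ⊤ | ==
  [12] u=1 | in ⊤ | out ⊤ | prev ⊥ | push {4,5}
  [13] u=6 | in ⊤ | out ⊤ | ==
  [14] u=4 | in ⊤ | out − | ==
  [15] u=5 | in ⊤ | out ⊤ | prev − | push {0,3,4,6}
  [16] u=0 | in ⊤ | out ⊤ | ==
  [17] u=3 | in ⊤ | out ⊤ | ==
  [18] u=4 | in ⊤ | out − | ==
  [19] u=6 | in ⊤ | out ⊤ | ==

Converged values:
  [0] ⊤
  [1] ⊤
  [2] +
  [3] ⊤
  [4] −
  [5] ⊤
  [6] ⊤

19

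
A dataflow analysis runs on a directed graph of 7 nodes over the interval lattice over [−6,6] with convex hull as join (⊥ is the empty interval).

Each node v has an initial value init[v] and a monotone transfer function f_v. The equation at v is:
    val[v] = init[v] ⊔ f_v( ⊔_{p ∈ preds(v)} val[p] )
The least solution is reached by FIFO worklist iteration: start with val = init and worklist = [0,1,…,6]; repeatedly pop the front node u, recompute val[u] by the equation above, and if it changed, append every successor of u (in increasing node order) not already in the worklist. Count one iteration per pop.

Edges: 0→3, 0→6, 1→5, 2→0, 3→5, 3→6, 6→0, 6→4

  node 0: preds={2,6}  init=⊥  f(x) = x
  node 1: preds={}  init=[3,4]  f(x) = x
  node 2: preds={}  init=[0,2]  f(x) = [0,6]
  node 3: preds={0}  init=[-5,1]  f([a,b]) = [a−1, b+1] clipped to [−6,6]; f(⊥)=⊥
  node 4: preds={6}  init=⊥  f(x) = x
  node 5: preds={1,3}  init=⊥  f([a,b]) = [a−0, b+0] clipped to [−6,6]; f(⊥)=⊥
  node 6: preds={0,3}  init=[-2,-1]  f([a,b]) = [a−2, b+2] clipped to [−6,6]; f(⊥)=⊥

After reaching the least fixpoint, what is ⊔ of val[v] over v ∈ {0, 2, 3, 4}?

Trace (14 dequeues):
  [1] u=0 | in [-2,2] | out [-2,2] | prev ⊥ | push {}
  [2] u=1 | in ⊥ | out [3,4] | ==
  [3] u=2 | in ⊥ | out [0,6] | prev [0,2] | push {0}
  [4] u=3 | in [-2,2] | out [-5,3] | prev [-5,1] | push {}
  [5] u=4 | in [-2,-1] | out [-2,-1] | prev ⊥ | push {}
  [6] u=5 | in [-5,4] | out [-5,4] | prev ⊥ | push {}
  [7] u=6 | in [-5,3] | out [-6,5] | prev [-2,-1] | push {4}
  [8] u=0 | in [-6,6] | out [-6,6] | prev [-2,2] | push {3,6}
  [9] u=4 | in [-6,5] | out [-6,5] | prev [-2,-1] | push {}
  [10] u=3 | in [-6,6] | out [-6,6] | prev [-5,3] | push {5}
  [11] u=6 | in [-6,6] | out [-6,6] | prev [-6,5] | push {0,4}
  [12] u=5 | in [-6,6] | out [-6,6] | prev [-5,4] | push {}
  [13] u=0 | in [-6,6] | out [-6,6] | ==
  [14] u=4 | in [-6,6] | out [-6,6] | prev [-6,5] | push {}

Converged values:
  [0] [-6,6]
  [1] [3,4]
  [2] [0,6]
  [3] [-6,6]
  [4] [-6,6]
  [5] [-6,6]
  [6] [-6,6]

[-6,6]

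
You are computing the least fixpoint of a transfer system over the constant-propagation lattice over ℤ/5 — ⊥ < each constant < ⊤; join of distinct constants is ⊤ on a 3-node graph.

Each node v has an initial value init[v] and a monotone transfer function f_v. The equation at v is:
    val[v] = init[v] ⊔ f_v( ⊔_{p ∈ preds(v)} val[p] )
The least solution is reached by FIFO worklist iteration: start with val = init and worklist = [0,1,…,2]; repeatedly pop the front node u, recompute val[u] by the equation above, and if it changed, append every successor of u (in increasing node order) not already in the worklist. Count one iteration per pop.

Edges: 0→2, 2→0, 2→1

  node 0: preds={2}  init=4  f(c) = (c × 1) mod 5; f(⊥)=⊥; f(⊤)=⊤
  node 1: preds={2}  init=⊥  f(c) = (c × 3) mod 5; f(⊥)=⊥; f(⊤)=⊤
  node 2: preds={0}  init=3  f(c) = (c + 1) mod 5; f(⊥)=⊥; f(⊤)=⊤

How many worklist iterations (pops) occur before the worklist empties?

Iteration log — 5 steps:
  step 1. node 0  ⊔preds=3  new=⊤  old=4  +wl: 
  step 2. node 1  ⊔preds=3  new=4  old=⊥  +wl: 
  step 3. node 2  ⊔preds=⊤  new=⊤  old=3  +wl: 0,1
  step 4. node 0  ⊔preds=⊤  new=⊤  stable
  step 5. node 1  ⊔preds=⊤  new=⊤  old=4  +wl: 

Least fixpoint reached:
  node 0: ⊤
  node 1: ⊤
  node 2: ⊤

5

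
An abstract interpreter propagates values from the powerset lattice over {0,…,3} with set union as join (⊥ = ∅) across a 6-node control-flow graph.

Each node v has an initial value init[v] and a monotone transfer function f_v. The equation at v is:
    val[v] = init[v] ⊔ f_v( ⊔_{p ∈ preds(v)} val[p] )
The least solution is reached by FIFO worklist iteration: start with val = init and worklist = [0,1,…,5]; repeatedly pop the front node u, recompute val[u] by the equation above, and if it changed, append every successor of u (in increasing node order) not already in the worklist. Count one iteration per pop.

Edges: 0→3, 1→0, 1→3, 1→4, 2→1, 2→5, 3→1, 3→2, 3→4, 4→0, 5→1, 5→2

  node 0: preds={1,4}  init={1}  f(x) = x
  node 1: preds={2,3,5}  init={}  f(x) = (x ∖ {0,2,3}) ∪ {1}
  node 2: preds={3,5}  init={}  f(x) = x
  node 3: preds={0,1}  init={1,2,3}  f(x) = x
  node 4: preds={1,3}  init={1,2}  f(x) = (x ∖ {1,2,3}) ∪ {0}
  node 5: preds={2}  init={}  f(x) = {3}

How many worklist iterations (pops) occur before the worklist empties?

15

Trace (15 dequeues):
  [1] u=0 | in {1,2} | out {1,2} | prev {1} | push {}
  [2] u=1 | in {1,2,3} | out {1} | prev {} | push {0}
  [3] u=2 | in {1,2,3} | out {1,2,3} | prev {} | push {1}
  [4] u=3 | in {1,2} | out {1,2,3} | ==
  [5] u=4 | in {1,2,3} | out {0,1,2} | prev {1,2} | push {}
  [6] u=5 | in {1,2,3} | out {3} | prev {} | push {2}
  [7] u=0 | in {0,1,2} | out {0,1,2} | prev {1,2} | push {3}
  [8] u=1 | in {1,2,3} | out {1} | ==
  [9] u=2 | in {1,2,3} | out {1,2,3} | ==
  [10] u=3 | in {0,1,2} | out {0,1,2,3} | prev {1,2,3} | push {1,2,4}
  [11] u=1 | in {0,1,2,3} | out {1} | ==
  [12] u=2 | in {0,1,2,3} | out {0,1,2,3} | prev {1,2,3} | push {1,5}
  [13] u=4 | in {0,1,2,3} | out {0,1,2} | ==
  [14] u=1 | in {0,1,2,3} | out {1} | ==
  [15] u=5 | in {0,1,2,3} | out {3} | ==

Converged values:
  [0] {0,1,2}
  [1] {1}
  [2] {0,1,2,3}
  [3] {0,1,2,3}
  [4] {0,1,2}
  [5] {3}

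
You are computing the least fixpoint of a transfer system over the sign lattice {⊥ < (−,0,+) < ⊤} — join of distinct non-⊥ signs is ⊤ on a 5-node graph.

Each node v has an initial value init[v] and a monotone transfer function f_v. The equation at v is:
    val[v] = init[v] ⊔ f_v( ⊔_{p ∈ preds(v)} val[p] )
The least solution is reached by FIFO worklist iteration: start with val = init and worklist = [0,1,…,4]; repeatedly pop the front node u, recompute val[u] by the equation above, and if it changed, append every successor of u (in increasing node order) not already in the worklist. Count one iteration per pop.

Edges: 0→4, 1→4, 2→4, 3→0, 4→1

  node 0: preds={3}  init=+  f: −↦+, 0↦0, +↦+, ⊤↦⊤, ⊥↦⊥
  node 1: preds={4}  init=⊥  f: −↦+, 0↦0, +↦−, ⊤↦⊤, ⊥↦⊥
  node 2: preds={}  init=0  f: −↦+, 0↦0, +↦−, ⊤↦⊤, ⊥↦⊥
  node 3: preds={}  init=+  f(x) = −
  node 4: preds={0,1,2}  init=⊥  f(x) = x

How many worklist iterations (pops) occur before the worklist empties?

Worklist (8 pops):
  #1 pop 0: in=+ → + (no change)
  #2 pop 1: in=⊥ → ⊥ (no change)
  #3 pop 2: in=⊥ → 0 (no change)
  #4 pop 3: in=⊥ → ⊤ (was +); enqueue [0]
  #5 pop 4: in=⊤ → ⊤ (was ⊥); enqueue [1]
  #6 pop 0: in=⊤ → ⊤ (was +); enqueue [4]
  #7 pop 1: in=⊤ → ⊤ (was ⊥); enqueue []
  #8 pop 4: in=⊤ → ⊤ (no change)

Fixpoint:
  val[0] = ⊤
  val[1] = ⊤
  val[2] = 0
  val[3] = ⊤
  val[4] = ⊤

8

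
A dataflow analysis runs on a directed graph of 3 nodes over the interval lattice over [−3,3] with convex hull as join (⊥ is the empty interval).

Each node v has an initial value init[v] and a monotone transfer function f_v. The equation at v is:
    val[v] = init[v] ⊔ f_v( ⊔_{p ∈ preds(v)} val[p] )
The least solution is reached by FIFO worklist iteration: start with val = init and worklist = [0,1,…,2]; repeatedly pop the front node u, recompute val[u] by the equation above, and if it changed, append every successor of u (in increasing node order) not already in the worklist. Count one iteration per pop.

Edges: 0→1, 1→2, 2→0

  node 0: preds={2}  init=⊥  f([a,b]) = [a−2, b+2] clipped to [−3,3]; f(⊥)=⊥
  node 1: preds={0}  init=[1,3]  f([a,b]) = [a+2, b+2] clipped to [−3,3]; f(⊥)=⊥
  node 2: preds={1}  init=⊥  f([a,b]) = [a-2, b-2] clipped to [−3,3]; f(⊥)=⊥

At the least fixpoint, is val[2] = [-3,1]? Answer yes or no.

yes

Iteration log — 7 steps:
  step 1. node 0  ⊔preds=⊥  new=⊥  stable
  step 2. node 1  ⊔preds=⊥  new=[1,3]  stable
  step 3. node 2  ⊔preds=[1,3]  new=[-1,1]  old=⊥  +wl: 0
  step 4. node 0  ⊔preds=[-1,1]  new=[-3,3]  old=⊥  +wl: 1
  step 5. node 1  ⊔preds=[-3,3]  new=[-1,3]  old=[1,3]  +wl: 2
  step 6. node 2  ⊔preds=[-1,3]  new=[-3,1]  old=[-1,1]  +wl: 0
  step 7. node 0  ⊔preds=[-3,1]  new=[-3,3]  stable

Least fixpoint reached:
  node 0: [-3,3]
  node 1: [-1,3]
  node 2: [-3,1]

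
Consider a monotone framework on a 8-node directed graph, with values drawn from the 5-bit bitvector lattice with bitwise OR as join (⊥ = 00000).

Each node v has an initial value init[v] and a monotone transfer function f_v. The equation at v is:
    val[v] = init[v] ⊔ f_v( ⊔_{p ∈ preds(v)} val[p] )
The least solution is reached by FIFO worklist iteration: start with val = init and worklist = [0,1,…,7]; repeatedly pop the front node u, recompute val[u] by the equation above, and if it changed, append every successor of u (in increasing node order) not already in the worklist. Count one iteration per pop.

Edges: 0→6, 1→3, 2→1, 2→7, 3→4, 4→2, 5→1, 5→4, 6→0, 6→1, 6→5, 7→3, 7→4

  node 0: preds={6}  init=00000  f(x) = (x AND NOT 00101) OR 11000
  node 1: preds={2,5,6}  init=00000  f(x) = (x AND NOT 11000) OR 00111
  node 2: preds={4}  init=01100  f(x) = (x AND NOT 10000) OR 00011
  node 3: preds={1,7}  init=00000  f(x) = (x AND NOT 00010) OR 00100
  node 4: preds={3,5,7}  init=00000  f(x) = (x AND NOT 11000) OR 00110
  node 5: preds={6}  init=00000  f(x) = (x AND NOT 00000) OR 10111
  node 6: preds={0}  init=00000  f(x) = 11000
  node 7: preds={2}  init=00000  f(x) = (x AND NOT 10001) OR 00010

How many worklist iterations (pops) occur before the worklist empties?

Iteration log — 16 steps:
  step 1. node 0  ⊔preds=00000  new=11000  old=00000  +wl: 
  step 2. node 1  ⊔preds=01100  new=00111  old=00000  +wl: 
  step 3. node 2  ⊔preds=00000  new=01111  old=01100  +wl: 1
  step 4. node 3  ⊔preds=00111  new=00101  old=00000  +wl: 
  step 5. node 4  ⊔preds=00101  new=00111  old=00000  +wl: 2
  step 6. node 5  ⊔preds=00000  new=10111  old=00000  +wl: 4
  step 7. node 6  ⊔preds=11000  new=11000  old=00000  +wl: 0,5
  step 8. node 7  ⊔preds=01111  new=01110  old=00000  +wl: 3
  step 9. node 1  ⊔preds=11111  new=00111  stable
  step 10. node 2  ⊔preds=00111  new=01111  stable
  step 11. node 4  ⊔preds=11111  new=00111  stable
  step 12. node 0  ⊔preds=11000  new=11000  stable
  step 13. node 5  ⊔preds=11000  new=11111  old=10111  +wl: 1,4
  step 14. node 3  ⊔preds=01111  new=01101  old=00101  +wl: 
  step 15. node 1  ⊔preds=11111  new=00111  stable
  step 16. node 4  ⊔preds=11111  new=00111  stable

Least fixpoint reached:
  node 0: 11000
  node 1: 00111
  node 2: 01111
  node 3: 01101
  node 4: 00111
  node 5: 11111
  node 6: 11000
  node 7: 01110

16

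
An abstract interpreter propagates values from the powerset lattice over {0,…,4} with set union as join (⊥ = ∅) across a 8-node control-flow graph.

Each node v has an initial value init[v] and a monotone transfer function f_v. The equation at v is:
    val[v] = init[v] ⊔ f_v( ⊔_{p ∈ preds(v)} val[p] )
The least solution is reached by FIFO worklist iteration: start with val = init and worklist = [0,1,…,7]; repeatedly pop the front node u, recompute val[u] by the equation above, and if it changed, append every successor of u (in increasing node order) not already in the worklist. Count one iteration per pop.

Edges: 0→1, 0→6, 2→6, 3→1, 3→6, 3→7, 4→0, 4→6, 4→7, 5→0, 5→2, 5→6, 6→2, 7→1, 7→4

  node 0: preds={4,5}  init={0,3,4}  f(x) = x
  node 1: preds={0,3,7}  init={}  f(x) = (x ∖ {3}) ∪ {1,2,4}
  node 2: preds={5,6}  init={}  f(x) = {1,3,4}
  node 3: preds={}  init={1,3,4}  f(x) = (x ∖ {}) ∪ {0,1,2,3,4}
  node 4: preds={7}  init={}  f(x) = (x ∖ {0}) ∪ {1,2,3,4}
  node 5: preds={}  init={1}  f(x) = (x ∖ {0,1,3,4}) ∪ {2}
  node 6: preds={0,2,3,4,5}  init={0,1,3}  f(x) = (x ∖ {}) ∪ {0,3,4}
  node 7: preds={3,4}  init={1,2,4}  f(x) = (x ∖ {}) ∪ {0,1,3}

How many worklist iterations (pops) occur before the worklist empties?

14

Iteration log — 14 steps:
  step 1. node 0  ⊔preds={1}  new={0,1,3,4}  old={0,3,4}  +wl: 
  step 2. node 1  ⊔preds={0,1,2,3,4}  new={0,1,2,4}  old={}  +wl: 
  step 3. node 2  ⊔preds={0,1,3}  new={1,3,4}  old={}  +wl: 
  step 4. node 3  ⊔preds={}  new={0,1,2,3,4}  old={1,3,4}  +wl: 1
  step 5. node 4  ⊔preds={1,2,4}  new={1,2,3,4}  old={}  +wl: 0
  step 6. node 5  ⊔preds={}  new={1,2}  old={1}  +wl: 2
  step 7. node 6  ⊔preds={0,1,2,3,4}  new={0,1,2,3,4}  old={0,1,3}  +wl: 
  step 8. node 7  ⊔preds={0,1,2,3,4}  new={0,1,2,3,4}  old={1,2,4}  +wl: 4
  step 9. node 1  ⊔preds={0,1,2,3,4}  new={0,1,2,4}  stable
  step 10. node 0  ⊔preds={1,2,3,4}  new={0,1,2,3,4}  old={0,1,3,4}  +wl: 1,6
  step 11. node 2  ⊔preds={0,1,2,3,4}  new={1,3,4}  stable
  step 12. node 4  ⊔preds={0,1,2,3,4}  new={1,2,3,4}  stable
  step 13. node 1  ⊔preds={0,1,2,3,4}  new={0,1,2,4}  stable
  step 14. node 6  ⊔preds={0,1,2,3,4}  new={0,1,2,3,4}  stable

Least fixpoint reached:
  node 0: {0,1,2,3,4}
  node 1: {0,1,2,4}
  node 2: {1,3,4}
  node 3: {0,1,2,3,4}
  node 4: {1,2,3,4}
  node 5: {1,2}
  node 6: {0,1,2,3,4}
  node 7: {0,1,2,3,4}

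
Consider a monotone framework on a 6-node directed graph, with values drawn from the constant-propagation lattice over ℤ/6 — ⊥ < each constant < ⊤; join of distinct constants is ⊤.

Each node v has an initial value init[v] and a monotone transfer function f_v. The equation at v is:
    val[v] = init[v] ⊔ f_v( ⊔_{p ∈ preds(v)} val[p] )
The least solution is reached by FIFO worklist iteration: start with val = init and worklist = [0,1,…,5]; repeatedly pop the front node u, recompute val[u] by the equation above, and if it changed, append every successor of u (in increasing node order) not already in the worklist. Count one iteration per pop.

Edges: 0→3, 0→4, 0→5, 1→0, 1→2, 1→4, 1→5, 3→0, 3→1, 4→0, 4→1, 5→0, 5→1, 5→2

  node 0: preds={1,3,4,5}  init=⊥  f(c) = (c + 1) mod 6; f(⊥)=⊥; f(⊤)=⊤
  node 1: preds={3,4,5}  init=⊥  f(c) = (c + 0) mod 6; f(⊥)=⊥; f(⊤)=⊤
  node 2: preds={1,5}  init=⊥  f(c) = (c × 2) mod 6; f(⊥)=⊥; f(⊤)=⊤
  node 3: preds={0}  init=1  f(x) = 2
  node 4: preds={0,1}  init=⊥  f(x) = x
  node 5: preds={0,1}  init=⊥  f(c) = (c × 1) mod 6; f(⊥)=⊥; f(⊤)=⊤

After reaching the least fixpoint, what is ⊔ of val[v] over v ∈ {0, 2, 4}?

⊤

Iteration log — 13 steps:
  step 1. node 0  ⊔preds=1  new=2  old=⊥  +wl: 
  step 2. node 1  ⊔preds=1  new=1  old=⊥  +wl: 0
  step 3. node 2  ⊔preds=1  new=2  old=⊥  +wl: 
  step 4. node 3  ⊔preds=2  new=⊤  old=1  +wl: 1
  step 5. node 4  ⊔preds=⊤  new=⊤  old=⊥  +wl: 
  step 6. node 5  ⊔preds=⊤  new=⊤  old=⊥  +wl: 2
  step 7. node 0  ⊔preds=⊤  new=⊤  old=2  +wl: 3,4,5
  step 8. node 1  ⊔preds=⊤  new=⊤  old=1  +wl: 0
  step 9. node 2  ⊔preds=⊤  new=⊤  old=2  +wl: 
  step 10. node 3  ⊔preds=⊤  new=⊤  stable
  step 11. node 4  ⊔preds=⊤  new=⊤  stable
  step 12. node 5  ⊔preds=⊤  new=⊤  stable
  step 13. node 0  ⊔preds=⊤  new=⊤  stable

Least fixpoint reached:
  node 0: ⊤
  node 1: ⊤
  node 2: ⊤
  node 3: ⊤
  node 4: ⊤
  node 5: ⊤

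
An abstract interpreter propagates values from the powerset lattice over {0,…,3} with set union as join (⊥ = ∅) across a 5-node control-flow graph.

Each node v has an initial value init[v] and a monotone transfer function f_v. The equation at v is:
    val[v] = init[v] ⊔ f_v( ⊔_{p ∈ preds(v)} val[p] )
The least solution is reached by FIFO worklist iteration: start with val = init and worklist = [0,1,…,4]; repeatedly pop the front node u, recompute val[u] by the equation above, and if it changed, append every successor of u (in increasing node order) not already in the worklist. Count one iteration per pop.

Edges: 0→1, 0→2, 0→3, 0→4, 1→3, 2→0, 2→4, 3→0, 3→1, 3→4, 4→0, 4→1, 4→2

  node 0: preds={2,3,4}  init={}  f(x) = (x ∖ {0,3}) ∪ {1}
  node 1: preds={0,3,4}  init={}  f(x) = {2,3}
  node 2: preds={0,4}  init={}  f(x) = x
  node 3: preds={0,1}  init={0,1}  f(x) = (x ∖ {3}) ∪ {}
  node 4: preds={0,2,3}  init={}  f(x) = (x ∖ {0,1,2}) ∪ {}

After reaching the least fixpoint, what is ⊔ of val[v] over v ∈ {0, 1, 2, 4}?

Worklist (11 pops):
  #1 pop 0: in={0,1} → {1} (was {}); enqueue []
  #2 pop 1: in={0,1} → {2,3} (was {}); enqueue []
  #3 pop 2: in={1} → {1} (was {}); enqueue [0]
  #4 pop 3: in={1,2,3} → {0,1,2} (was {0,1}); enqueue [1]
  #5 pop 4: in={0,1,2} → {} (no change)
  #6 pop 0: in={0,1,2} → {1,2} (was {1}); enqueue [2,3,4]
  #7 pop 1: in={0,1,2} → {2,3} (no change)
  #8 pop 2: in={1,2} → {1,2} (was {1}); enqueue [0]
  #9 pop 3: in={1,2,3} → {0,1,2} (no change)
  #10 pop 4: in={0,1,2} → {} (no change)
  #11 pop 0: in={0,1,2} → {1,2} (no change)

Fixpoint:
  val[0] = {1,2}
  val[1] = {2,3}
  val[2] = {1,2}
  val[3] = {0,1,2}
  val[4] = {}

{1,2,3}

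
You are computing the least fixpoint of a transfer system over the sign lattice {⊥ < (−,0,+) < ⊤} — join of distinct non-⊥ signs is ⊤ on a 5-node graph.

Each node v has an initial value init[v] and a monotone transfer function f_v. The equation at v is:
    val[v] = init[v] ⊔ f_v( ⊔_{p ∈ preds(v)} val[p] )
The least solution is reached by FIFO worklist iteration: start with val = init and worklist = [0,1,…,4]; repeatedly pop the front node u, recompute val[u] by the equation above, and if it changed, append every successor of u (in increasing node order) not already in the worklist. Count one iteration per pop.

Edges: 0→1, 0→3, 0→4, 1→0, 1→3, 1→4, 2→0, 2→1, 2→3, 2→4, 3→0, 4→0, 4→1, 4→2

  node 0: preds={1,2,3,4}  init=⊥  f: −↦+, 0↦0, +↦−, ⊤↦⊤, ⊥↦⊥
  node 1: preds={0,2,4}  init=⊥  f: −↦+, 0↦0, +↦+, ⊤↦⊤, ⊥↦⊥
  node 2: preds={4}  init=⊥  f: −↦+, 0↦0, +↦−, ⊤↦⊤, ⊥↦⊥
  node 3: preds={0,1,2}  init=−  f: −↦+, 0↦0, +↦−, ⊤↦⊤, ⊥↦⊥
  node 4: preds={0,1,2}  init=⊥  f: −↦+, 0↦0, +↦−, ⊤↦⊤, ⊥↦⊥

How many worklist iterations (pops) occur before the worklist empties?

17

Trace (17 dequeues):
  [1] u=0 | in − | out + | prev ⊥ | push {}
  [2] u=1 | in + | out + | prev ⊥ | push {0}
  [3] u=2 | in ⊥ | out ⊥ | ==
  [4] u=3 | in + | out − | ==
  [5] u=4 | in + | out − | prev ⊥ | push {1,2}
  [6] u=0 | in ⊤ | out ⊤ | prev + | push {3,4}
  [7] u=1 | in ⊤ | out ⊤ | prev + | push {0}
  [8] u=2 | in − | out + | prev ⊥ | push {1}
  [9] u=3 | in ⊤ | out ⊤ | prev − | push {}
  [10] u=4 | in ⊤ | out ⊤ | prev − | push {2}
  [11] u=0 | in ⊤ | out ⊤ | ==
  [12] u=1 | in ⊤ | out ⊤ | ==
  [13] u=2 | in ⊤ | out ⊤ | prev + | push {0,1,3,4}
  [14] u=0 | in ⊤ | out ⊤ | ==
  [15] u=1 | in ⊤ | out ⊤ | ==
  [16] u=3 | in ⊤ | out ⊤ | ==
  [17] u=4 | in ⊤ | out ⊤ | ==

Converged values:
  [0] ⊤
  [1] ⊤
  [2] ⊤
  [3] ⊤
  [4] ⊤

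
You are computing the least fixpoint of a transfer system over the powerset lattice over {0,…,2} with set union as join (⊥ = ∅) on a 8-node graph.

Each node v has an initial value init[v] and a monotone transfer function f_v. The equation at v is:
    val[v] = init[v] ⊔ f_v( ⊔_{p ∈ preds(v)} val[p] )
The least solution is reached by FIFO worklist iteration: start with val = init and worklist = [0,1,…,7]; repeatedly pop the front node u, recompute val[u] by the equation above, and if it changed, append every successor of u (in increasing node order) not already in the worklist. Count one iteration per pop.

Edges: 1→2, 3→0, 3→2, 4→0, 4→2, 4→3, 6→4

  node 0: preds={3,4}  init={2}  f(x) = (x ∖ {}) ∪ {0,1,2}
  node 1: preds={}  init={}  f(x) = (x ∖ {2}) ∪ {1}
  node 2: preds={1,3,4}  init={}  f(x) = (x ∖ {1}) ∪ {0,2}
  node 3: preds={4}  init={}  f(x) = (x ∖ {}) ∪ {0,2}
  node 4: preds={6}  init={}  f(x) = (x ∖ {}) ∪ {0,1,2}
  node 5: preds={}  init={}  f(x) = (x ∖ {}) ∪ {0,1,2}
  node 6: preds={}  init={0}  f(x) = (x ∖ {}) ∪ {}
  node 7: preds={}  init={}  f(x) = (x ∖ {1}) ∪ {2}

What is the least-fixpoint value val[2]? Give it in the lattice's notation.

{0,2}

Worklist (13 pops):
  #1 pop 0: in={} → {0,1,2} (was {2}); enqueue []
  #2 pop 1: in={} → {1} (was {}); enqueue []
  #3 pop 2: in={1} → {0,2} (was {}); enqueue []
  #4 pop 3: in={} → {0,2} (was {}); enqueue [0,2]
  #5 pop 4: in={0} → {0,1,2} (was {}); enqueue [3]
  #6 pop 5: in={} → {0,1,2} (was {}); enqueue []
  #7 pop 6: in={} → {0} (no change)
  #8 pop 7: in={} → {2} (was {}); enqueue []
  #9 pop 0: in={0,1,2} → {0,1,2} (no change)
  #10 pop 2: in={0,1,2} → {0,2} (no change)
  #11 pop 3: in={0,1,2} → {0,1,2} (was {0,2}); enqueue [0,2]
  #12 pop 0: in={0,1,2} → {0,1,2} (no change)
  #13 pop 2: in={0,1,2} → {0,2} (no change)

Fixpoint:
  val[0] = {0,1,2}
  val[1] = {1}
  val[2] = {0,2}
  val[3] = {0,1,2}
  val[4] = {0,1,2}
  val[5] = {0,1,2}
  val[6] = {0}
  val[7] = {2}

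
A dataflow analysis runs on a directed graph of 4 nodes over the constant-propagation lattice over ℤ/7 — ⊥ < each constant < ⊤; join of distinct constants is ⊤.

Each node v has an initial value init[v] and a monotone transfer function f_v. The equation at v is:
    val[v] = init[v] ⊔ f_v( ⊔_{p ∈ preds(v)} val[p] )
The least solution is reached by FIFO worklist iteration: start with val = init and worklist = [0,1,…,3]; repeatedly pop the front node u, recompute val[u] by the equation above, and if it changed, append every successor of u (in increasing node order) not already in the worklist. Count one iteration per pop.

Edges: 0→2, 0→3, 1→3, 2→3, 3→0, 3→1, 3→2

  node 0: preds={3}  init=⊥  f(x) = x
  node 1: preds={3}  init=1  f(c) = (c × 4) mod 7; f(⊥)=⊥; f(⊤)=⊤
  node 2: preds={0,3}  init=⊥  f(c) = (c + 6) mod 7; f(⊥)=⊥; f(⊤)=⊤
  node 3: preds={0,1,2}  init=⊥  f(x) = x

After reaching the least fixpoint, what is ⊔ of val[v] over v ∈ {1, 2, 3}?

Worklist (12 pops):
  #1 pop 0: in=⊥ → ⊥ (no change)
  #2 pop 1: in=⊥ → 1 (no change)
  #3 pop 2: in=⊥ → ⊥ (no change)
  #4 pop 3: in=1 → 1 (was ⊥); enqueue [0,1,2]
  #5 pop 0: in=1 → 1 (was ⊥); enqueue [3]
  #6 pop 1: in=1 → ⊤ (was 1); enqueue []
  #7 pop 2: in=1 → 0 (was ⊥); enqueue []
  #8 pop 3: in=⊤ → ⊤ (was 1); enqueue [0,1,2]
  #9 pop 0: in=⊤ → ⊤ (was 1); enqueue [3]
  #10 pop 1: in=⊤ → ⊤ (no change)
  #11 pop 2: in=⊤ → ⊤ (was 0); enqueue []
  #12 pop 3: in=⊤ → ⊤ (no change)

Fixpoint:
  val[0] = ⊤
  val[1] = ⊤
  val[2] = ⊤
  val[3] = ⊤

⊤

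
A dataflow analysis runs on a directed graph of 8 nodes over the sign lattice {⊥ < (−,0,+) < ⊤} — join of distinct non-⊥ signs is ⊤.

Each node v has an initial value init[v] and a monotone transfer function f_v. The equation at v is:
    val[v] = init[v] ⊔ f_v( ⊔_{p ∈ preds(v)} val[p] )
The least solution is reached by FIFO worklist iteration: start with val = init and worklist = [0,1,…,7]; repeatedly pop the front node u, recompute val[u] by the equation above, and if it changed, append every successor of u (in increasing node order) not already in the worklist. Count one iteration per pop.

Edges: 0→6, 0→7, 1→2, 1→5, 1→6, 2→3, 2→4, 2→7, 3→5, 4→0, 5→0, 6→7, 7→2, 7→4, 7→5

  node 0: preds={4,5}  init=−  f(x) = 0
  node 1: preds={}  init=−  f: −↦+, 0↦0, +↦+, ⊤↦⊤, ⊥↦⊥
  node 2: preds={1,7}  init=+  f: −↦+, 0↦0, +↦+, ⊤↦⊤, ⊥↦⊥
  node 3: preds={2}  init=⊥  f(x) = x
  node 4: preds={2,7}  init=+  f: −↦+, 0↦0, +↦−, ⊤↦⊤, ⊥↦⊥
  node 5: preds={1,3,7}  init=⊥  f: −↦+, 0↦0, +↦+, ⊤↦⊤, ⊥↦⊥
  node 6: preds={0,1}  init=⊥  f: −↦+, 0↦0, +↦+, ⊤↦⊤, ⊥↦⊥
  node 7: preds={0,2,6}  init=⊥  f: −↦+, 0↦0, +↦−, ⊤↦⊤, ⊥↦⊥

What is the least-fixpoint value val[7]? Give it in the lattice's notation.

⊤

Iteration log — 15 steps:
  step 1. node 0  ⊔preds=+  new=⊤  old=−  +wl: 
  step 2. node 1  ⊔preds=⊥  new=−  stable
  step 3. node 2  ⊔preds=−  new=+  stable
  step 4. node 3  ⊔preds=+  new=+  old=⊥  +wl: 
  step 5. node 4  ⊔preds=+  new=⊤  old=+  +wl: 0
  step 6. node 5  ⊔preds=⊤  new=⊤  old=⊥  +wl: 
  step 7. node 6  ⊔preds=⊤  new=⊤  old=⊥  +wl: 
  step 8. node 7  ⊔preds=⊤  new=⊤  old=⊥  +wl: 2,4,5
  step 9. node 0  ⊔preds=⊤  new=⊤  stable
  step 10. node 2  ⊔preds=⊤  new=⊤  old=+  +wl: 3,7
  step 11. node 4  ⊔preds=⊤  new=⊤  stable
  step 12. node 5  ⊔preds=⊤  new=⊤  stable
  step 13. node 3  ⊔preds=⊤  new=⊤  old=+  +wl: 5
  step 14. node 7  ⊔preds=⊤  new=⊤  stable
  step 15. node 5  ⊔preds=⊤  new=⊤  stable

Least fixpoint reached:
  node 0: ⊤
  node 1: −
  node 2: ⊤
  node 3: ⊤
  node 4: ⊤
  node 5: ⊤
  node 6: ⊤
  node 7: ⊤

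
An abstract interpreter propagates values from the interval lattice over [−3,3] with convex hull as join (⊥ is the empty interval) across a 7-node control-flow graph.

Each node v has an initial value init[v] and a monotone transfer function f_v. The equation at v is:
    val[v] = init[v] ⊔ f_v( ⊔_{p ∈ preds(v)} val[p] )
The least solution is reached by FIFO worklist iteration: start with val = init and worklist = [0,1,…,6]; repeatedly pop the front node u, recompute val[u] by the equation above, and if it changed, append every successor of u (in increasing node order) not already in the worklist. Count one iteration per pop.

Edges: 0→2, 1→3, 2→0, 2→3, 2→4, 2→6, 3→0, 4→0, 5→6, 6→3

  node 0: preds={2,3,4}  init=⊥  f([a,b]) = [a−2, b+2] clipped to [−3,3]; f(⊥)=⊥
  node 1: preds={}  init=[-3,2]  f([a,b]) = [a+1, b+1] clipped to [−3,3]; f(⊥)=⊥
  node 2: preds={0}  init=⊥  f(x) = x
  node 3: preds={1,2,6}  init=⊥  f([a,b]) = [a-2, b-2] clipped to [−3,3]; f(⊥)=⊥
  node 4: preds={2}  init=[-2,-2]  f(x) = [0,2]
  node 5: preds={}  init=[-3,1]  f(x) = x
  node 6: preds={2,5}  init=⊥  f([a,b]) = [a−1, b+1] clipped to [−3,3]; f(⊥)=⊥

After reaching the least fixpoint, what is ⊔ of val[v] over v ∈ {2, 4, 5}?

[-3,3]

Iteration log — 16 steps:
  step 1. node 0  ⊔preds=[-2,-2]  new=[-3,0]  old=⊥  +wl: 
  step 2. node 1  ⊔preds=⊥  new=[-3,2]  stable
  step 3. node 2  ⊔preds=[-3,0]  new=[-3,0]  old=⊥  +wl: 0
  step 4. node 3  ⊔preds=[-3,2]  new=[-3,0]  old=⊥  +wl: 
  step 5. node 4  ⊔preds=[-3,0]  new=[-2,2]  old=[-2,-2]  +wl: 
  step 6. node 5  ⊔preds=⊥  new=[-3,1]  stable
  step 7. node 6  ⊔preds=[-3,1]  new=[-3,2]  old=⊥  +wl: 3
  step 8. node 0  ⊔preds=[-3,2]  new=[-3,3]  old=[-3,0]  +wl: 2
  step 9. node 3  ⊔preds=[-3,2]  new=[-3,0]  stable
  step 10. node 2  ⊔preds=[-3,3]  new=[-3,3]  old=[-3,0]  +wl: 0,3,4,6
  step 11. node 0  ⊔preds=[-3,3]  new=[-3,3]  stable
  step 12. node 3  ⊔preds=[-3,3]  new=[-3,1]  old=[-3,0]  +wl: 0
  step 13. node 4  ⊔preds=[-3,3]  new=[-2,2]  stable
  step 14. node 6  ⊔preds=[-3,3]  new=[-3,3]  old=[-3,2]  +wl: 3
  step 15. node 0  ⊔preds=[-3,3]  new=[-3,3]  stable
  step 16. node 3  ⊔preds=[-3,3]  new=[-3,1]  stable

Least fixpoint reached:
  node 0: [-3,3]
  node 1: [-3,2]
  node 2: [-3,3]
  node 3: [-3,1]
  node 4: [-2,2]
  node 5: [-3,1]
  node 6: [-3,3]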